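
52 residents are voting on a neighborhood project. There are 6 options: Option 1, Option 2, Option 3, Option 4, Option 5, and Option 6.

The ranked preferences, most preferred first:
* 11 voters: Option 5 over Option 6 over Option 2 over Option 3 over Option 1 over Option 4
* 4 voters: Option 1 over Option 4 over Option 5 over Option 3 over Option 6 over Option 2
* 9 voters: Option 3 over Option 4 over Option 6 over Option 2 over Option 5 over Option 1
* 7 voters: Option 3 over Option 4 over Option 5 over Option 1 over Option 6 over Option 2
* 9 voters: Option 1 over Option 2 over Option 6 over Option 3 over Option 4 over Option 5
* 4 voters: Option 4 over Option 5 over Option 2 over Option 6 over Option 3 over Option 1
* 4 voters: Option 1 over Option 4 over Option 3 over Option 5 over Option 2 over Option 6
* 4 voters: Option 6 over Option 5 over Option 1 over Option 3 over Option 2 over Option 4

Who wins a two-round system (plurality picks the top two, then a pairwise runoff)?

Option 3

Round 1 first-place votes: Option 1 17, Option 2 0, Option 3 16, Option 4 4, Option 5 11, Option 6 4. Option 1 and Option 3 advance.
Runoff: Option 1 is ranked above Option 3 on 21 ballots, Option 3 above Option 1 on 31.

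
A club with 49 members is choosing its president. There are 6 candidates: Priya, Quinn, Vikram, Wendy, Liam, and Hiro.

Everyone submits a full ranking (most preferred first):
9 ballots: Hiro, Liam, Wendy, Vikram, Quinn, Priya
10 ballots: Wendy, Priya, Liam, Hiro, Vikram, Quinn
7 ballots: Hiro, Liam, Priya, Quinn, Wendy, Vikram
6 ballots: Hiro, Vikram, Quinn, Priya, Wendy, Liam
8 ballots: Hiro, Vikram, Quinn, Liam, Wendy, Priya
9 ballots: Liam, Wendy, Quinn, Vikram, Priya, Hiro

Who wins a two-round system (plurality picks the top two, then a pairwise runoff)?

Round 1 first-place votes: Priya 0, Quinn 0, Vikram 0, Wendy 10, Liam 9, Hiro 30. Hiro and Wendy advance.
Runoff: Hiro is ranked above Wendy on 30 ballots, Wendy above Hiro on 19.

Hiro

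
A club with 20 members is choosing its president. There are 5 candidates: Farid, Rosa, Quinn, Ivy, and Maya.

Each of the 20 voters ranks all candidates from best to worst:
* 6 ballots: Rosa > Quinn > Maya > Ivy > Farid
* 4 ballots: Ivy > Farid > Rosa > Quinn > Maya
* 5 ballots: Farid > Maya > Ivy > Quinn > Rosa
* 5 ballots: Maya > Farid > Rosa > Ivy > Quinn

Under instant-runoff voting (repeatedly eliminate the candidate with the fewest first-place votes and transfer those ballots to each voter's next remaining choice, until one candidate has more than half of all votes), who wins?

Farid

Round 1: Farid 5, Rosa 6, Quinn 0, Ivy 4, Maya 5. Quinn eliminated.
Round 2: Farid 5, Rosa 6, Ivy 4, Maya 5. Ivy eliminated.
Round 3: Farid 9, Rosa 6, Maya 5. Maya eliminated.
Round 4: Farid 14, Rosa 6. Farid has a majority (≥11).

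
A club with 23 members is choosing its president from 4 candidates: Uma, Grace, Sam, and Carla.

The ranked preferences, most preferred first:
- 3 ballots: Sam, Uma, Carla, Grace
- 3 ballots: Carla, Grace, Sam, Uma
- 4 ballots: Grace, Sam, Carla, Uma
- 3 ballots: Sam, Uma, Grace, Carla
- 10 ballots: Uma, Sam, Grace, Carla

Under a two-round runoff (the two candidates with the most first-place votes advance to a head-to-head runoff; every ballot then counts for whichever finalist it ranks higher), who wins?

Round 1 first-place votes: Uma 10, Grace 4, Sam 6, Carla 3. Uma and Sam advance.
Runoff: Uma is ranked above Sam on 10 ballots, Sam above Uma on 13.

Sam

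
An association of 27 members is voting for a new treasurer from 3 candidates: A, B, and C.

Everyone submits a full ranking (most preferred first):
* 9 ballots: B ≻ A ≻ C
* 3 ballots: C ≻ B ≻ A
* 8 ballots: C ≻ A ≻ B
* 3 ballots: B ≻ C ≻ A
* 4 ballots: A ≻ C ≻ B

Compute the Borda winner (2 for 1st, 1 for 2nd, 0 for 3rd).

C

A: 9×1 + 3×0 + 8×1 + 3×0 + 4×2 = 25
B: 9×2 + 3×1 + 8×0 + 3×2 + 4×0 = 27
C: 9×0 + 3×2 + 8×2 + 3×1 + 4×1 = 29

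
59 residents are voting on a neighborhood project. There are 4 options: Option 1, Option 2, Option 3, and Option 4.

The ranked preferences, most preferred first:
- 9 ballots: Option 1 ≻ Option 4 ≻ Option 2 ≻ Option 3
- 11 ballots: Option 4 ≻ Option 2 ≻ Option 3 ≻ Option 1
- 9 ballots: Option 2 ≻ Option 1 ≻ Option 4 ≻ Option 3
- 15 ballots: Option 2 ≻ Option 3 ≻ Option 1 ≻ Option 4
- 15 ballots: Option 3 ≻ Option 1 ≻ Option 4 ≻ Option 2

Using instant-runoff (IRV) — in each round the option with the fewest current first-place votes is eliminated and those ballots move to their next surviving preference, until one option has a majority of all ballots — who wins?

Option 4

Round 1: Option 1 9, Option 2 24, Option 3 15, Option 4 11. Option 1 eliminated.
Round 2: Option 2 24, Option 3 15, Option 4 20. Option 3 eliminated.
Round 3: Option 2 24, Option 4 35. Option 4 has a majority (≥30).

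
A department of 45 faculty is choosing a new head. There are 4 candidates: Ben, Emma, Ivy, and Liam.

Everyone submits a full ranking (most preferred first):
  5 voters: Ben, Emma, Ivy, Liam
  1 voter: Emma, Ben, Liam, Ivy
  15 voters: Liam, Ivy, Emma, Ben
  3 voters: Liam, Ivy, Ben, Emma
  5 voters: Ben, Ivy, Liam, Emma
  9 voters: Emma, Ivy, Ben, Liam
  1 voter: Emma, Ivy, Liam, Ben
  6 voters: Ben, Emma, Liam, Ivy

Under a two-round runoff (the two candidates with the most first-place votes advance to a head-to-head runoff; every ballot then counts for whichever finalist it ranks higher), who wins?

Ben

Round 1 first-place votes: Ben 16, Emma 11, Ivy 0, Liam 18. Liam and Ben advance.
Runoff: Liam is ranked above Ben on 19 ballots, Ben above Liam on 26.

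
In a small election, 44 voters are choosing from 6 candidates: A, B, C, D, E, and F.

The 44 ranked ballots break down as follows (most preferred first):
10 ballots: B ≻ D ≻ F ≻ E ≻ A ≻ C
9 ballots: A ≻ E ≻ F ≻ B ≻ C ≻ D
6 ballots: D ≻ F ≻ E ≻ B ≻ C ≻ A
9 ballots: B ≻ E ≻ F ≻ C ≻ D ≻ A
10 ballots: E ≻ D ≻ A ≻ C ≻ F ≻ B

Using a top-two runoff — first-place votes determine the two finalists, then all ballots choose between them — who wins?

E

Round 1 first-place votes: A 9, B 19, C 0, D 6, E 10, F 0. B and E advance.
Runoff: B is ranked above E on 19 ballots, E above B on 25.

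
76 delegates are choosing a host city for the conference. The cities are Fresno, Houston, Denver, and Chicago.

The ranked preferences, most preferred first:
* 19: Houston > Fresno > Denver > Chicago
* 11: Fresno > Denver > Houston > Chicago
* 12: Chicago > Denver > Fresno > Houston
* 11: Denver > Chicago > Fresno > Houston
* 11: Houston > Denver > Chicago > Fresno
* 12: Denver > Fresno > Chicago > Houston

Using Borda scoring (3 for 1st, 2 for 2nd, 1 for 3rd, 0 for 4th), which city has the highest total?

Denver

Fresno: 19×2 + 11×3 + 12×1 + 11×1 + 11×0 + 12×2 = 118
Houston: 19×3 + 11×1 + 12×0 + 11×0 + 11×3 + 12×0 = 101
Denver: 19×1 + 11×2 + 12×2 + 11×3 + 11×2 + 12×3 = 156
Chicago: 19×0 + 11×0 + 12×3 + 11×2 + 11×1 + 12×1 = 81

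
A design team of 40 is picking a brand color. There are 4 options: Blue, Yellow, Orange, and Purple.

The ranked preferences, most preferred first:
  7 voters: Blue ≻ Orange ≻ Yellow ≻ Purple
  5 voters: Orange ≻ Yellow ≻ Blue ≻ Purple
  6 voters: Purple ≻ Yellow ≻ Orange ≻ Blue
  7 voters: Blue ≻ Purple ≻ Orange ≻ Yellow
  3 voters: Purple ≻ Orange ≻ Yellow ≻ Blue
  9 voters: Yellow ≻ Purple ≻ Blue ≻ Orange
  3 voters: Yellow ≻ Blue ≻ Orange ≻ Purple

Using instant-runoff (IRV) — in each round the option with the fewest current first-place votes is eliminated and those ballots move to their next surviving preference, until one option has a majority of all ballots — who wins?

Yellow

Round 1: Blue 14, Yellow 12, Orange 5, Purple 9. Orange eliminated.
Round 2: Blue 14, Yellow 17, Purple 9. Purple eliminated.
Round 3: Blue 14, Yellow 26. Yellow has a majority (≥21).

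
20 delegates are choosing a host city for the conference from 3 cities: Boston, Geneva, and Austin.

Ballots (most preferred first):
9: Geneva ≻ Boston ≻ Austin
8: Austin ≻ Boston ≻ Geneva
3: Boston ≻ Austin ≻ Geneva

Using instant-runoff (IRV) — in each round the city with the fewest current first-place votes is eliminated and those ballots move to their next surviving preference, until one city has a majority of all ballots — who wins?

Austin

Round 1: Boston 3, Geneva 9, Austin 8. Boston eliminated.
Round 2: Geneva 9, Austin 11. Austin has a majority (≥11).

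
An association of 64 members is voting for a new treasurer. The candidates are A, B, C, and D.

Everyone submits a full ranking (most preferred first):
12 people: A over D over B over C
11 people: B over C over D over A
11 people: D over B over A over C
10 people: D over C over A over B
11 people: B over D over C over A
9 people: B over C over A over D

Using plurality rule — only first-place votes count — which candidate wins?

First-place votes: A 12, B 31, C 0, D 21.

B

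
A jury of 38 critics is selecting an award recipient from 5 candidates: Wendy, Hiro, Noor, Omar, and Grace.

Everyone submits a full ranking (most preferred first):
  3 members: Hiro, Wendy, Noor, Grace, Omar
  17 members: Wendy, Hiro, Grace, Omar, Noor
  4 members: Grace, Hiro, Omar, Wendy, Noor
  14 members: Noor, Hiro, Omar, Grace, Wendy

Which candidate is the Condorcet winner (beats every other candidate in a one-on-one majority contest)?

Hiro

Hiro vs Wendy: 21–17
Hiro vs Noor: 24–14
Hiro vs Omar: 38–0
Hiro vs Grace: 34–4
Hiro beats every other candidate.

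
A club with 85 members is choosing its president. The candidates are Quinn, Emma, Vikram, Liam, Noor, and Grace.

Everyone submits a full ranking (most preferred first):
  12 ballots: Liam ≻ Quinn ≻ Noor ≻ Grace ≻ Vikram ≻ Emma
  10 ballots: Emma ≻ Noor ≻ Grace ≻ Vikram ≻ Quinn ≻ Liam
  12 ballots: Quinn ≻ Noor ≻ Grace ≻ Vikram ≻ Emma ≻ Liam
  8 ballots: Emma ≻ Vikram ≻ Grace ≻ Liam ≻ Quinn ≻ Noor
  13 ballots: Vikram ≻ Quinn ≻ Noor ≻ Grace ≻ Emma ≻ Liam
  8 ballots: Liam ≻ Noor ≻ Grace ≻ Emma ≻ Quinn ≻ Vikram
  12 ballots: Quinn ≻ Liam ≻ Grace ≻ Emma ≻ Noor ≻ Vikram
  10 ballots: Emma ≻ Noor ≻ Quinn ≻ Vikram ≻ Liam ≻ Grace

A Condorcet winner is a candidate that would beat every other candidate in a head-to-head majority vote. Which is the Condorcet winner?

Quinn

Quinn vs Emma: 49–36
Quinn vs Vikram: 54–31
Quinn vs Liam: 57–28
Quinn vs Noor: 57–28
Quinn vs Grace: 59–26
Quinn beats every other candidate.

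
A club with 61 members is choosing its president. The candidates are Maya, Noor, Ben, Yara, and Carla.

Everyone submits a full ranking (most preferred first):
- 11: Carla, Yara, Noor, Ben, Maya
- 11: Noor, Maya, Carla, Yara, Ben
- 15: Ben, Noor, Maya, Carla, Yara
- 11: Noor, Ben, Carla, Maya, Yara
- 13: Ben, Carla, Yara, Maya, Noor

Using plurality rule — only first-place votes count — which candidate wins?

First-place votes: Maya 0, Noor 22, Ben 28, Yara 0, Carla 11.

Ben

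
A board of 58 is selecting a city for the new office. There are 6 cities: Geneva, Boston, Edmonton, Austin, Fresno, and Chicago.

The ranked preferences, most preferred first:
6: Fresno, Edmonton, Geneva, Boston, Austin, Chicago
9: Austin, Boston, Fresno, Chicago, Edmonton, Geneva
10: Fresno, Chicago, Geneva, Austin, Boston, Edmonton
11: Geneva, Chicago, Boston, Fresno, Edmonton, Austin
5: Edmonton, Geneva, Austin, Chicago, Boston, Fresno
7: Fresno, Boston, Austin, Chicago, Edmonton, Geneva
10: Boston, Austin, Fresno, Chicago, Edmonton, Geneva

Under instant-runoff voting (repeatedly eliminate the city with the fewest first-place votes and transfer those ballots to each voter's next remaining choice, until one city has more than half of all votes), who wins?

Boston

Round 1: Geneva 11, Boston 10, Edmonton 5, Austin 9, Fresno 23, Chicago 0. Chicago eliminated.
Round 2: Geneva 11, Boston 10, Edmonton 5, Austin 9, Fresno 23. Edmonton eliminated.
Round 3: Geneva 16, Boston 10, Austin 9, Fresno 23. Austin eliminated.
Round 4: Geneva 16, Boston 19, Fresno 23. Geneva eliminated.
Round 5: Boston 35, Fresno 23. Boston has a majority (≥30).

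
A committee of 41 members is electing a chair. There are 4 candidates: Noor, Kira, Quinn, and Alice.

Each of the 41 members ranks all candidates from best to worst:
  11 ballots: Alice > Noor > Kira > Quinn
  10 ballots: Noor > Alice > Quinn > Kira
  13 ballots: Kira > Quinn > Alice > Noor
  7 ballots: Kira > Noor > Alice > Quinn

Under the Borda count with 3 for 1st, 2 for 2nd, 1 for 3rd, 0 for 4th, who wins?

Alice

Noor: 11×2 + 10×3 + 13×0 + 7×2 = 66
Kira: 11×1 + 10×0 + 13×3 + 7×3 = 71
Quinn: 11×0 + 10×1 + 13×2 + 7×0 = 36
Alice: 11×3 + 10×2 + 13×1 + 7×1 = 73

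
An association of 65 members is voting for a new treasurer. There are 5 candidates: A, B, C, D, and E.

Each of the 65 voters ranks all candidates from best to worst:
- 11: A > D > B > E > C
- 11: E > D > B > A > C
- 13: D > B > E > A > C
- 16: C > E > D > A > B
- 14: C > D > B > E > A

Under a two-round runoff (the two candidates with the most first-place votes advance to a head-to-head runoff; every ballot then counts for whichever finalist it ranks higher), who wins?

Round 1 first-place votes: A 11, B 0, C 30, D 13, E 11. C and D advance.
Runoff: C is ranked above D on 30 ballots, D above C on 35.

D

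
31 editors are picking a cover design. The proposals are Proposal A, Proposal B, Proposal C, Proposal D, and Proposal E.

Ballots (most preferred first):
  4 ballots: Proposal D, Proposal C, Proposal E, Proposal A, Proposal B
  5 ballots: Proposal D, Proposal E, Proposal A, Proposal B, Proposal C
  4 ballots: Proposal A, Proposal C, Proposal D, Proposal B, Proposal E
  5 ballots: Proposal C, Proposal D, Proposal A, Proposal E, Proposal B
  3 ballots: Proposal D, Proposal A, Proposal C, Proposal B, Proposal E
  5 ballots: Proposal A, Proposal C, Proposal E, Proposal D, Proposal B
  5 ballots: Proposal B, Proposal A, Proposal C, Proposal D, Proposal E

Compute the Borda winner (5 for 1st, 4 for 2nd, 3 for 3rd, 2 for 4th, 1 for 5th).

Proposal A: 4×2 + 5×3 + 4×5 + 5×3 + 3×4 + 5×5 + 5×4 = 115
Proposal B: 4×1 + 5×2 + 4×2 + 5×1 + 3×2 + 5×1 + 5×5 = 63
Proposal C: 4×4 + 5×1 + 4×4 + 5×5 + 3×3 + 5×4 + 5×3 = 106
Proposal D: 4×5 + 5×5 + 4×3 + 5×4 + 3×5 + 5×2 + 5×2 = 112
Proposal E: 4×3 + 5×4 + 4×1 + 5×2 + 3×1 + 5×3 + 5×1 = 69

Proposal A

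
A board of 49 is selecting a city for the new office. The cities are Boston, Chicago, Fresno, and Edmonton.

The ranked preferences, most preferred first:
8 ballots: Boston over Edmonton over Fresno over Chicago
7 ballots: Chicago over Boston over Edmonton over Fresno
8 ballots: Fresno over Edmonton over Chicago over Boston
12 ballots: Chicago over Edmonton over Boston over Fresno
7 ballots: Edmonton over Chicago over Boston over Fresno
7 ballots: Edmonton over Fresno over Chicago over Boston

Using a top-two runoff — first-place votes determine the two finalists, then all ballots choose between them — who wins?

Edmonton

Round 1 first-place votes: Boston 8, Chicago 19, Fresno 8, Edmonton 14. Chicago and Edmonton advance.
Runoff: Chicago is ranked above Edmonton on 19 ballots, Edmonton above Chicago on 30.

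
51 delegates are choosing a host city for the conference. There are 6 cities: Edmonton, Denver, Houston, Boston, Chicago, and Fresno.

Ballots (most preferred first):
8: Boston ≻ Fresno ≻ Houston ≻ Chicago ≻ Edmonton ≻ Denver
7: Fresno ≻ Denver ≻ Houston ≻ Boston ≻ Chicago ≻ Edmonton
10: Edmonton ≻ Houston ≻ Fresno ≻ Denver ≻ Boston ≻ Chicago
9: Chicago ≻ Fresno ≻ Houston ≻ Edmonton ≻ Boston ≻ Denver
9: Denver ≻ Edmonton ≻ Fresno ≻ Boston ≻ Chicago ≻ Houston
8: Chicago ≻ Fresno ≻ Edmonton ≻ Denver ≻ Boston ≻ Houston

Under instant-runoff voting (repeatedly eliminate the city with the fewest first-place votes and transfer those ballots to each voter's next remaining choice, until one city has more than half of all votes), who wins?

Denver

Round 1: Edmonton 10, Denver 9, Houston 0, Boston 8, Chicago 17, Fresno 7. Houston eliminated.
Round 2: Edmonton 10, Denver 9, Boston 8, Chicago 17, Fresno 7. Fresno eliminated.
Round 3: Edmonton 10, Denver 16, Boston 8, Chicago 17. Boston eliminated.
Round 4: Edmonton 10, Denver 16, Chicago 25. Edmonton eliminated.
Round 5: Denver 26, Chicago 25. Denver has a majority (≥26).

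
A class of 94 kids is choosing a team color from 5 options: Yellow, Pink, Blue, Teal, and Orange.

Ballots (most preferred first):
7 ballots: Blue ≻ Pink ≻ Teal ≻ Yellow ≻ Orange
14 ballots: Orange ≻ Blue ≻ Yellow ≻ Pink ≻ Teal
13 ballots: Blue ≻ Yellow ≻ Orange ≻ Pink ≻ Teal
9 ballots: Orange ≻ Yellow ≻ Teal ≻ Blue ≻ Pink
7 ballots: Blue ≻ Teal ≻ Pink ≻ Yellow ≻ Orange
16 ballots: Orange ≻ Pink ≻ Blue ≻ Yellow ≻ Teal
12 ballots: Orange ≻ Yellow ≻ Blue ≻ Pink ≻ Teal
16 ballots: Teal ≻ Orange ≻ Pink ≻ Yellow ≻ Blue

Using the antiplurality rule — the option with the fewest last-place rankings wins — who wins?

Last-place votes: Yellow 0, Pink 9, Blue 16, Teal 55, Orange 14.

Yellow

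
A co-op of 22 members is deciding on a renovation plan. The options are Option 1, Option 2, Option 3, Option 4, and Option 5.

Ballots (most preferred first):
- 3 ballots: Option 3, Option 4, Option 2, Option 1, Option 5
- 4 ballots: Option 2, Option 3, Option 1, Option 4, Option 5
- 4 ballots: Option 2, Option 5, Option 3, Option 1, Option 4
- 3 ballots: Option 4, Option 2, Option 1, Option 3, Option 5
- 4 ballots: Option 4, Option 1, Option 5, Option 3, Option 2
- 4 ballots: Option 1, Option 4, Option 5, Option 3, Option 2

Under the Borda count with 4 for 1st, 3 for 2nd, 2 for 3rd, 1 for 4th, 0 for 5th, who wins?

Option 4

Option 1: 3×1 + 4×2 + 4×1 + 3×2 + 4×3 + 4×4 = 49
Option 2: 3×2 + 4×4 + 4×4 + 3×3 + 4×0 + 4×0 = 47
Option 3: 3×4 + 4×3 + 4×2 + 3×1 + 4×1 + 4×1 = 43
Option 4: 3×3 + 4×1 + 4×0 + 3×4 + 4×4 + 4×3 = 53
Option 5: 3×0 + 4×0 + 4×3 + 3×0 + 4×2 + 4×2 = 28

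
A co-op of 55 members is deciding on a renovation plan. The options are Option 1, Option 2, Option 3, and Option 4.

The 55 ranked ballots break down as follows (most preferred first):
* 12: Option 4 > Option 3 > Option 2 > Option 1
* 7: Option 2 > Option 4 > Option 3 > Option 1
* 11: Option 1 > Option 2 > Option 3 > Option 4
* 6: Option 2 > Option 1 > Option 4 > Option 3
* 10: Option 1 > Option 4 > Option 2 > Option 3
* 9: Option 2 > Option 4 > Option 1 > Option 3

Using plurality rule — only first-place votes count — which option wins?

First-place votes: Option 1 21, Option 2 22, Option 3 0, Option 4 12.

Option 2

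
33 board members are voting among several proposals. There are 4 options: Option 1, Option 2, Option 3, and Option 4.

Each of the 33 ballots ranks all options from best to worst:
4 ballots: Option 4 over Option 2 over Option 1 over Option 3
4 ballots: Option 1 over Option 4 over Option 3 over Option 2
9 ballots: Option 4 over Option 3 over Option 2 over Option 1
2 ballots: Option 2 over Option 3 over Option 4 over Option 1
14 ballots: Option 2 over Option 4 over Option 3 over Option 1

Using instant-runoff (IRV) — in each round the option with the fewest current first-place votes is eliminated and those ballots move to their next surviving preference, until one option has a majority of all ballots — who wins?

Round 1: Option 1 4, Option 2 16, Option 3 0, Option 4 13. Option 3 eliminated.
Round 2: Option 1 4, Option 2 16, Option 4 13. Option 1 eliminated.
Round 3: Option 2 16, Option 4 17. Option 4 has a majority (≥17).

Option 4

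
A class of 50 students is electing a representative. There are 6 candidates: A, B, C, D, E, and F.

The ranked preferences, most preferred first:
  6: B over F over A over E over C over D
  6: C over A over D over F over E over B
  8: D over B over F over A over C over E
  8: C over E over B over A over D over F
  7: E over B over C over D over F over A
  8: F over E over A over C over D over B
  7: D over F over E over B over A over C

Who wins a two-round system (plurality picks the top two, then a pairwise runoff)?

C

Round 1 first-place votes: A 0, B 6, C 14, D 15, E 7, F 8. D and C advance.
Runoff: D is ranked above C on 15 ballots, C above D on 35.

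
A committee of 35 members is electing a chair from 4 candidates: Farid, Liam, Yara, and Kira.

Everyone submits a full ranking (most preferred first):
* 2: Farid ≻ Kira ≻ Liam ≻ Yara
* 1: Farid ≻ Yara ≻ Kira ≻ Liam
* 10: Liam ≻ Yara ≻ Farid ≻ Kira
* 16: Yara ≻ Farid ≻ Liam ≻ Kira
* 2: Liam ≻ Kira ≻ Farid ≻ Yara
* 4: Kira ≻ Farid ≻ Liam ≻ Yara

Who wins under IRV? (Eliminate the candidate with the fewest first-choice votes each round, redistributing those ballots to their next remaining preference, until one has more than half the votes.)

Round 1: Farid 3, Liam 12, Yara 16, Kira 4. Farid eliminated.
Round 2: Liam 12, Yara 17, Kira 6. Kira eliminated.
Round 3: Liam 18, Yara 17. Liam has a majority (≥18).

Liam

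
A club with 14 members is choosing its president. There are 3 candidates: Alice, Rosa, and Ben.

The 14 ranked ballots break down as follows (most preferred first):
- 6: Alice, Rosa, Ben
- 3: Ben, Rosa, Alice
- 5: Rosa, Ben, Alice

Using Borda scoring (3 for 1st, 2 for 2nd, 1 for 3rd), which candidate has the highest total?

Alice: 6×3 + 3×1 + 5×1 = 26
Rosa: 6×2 + 3×2 + 5×3 = 33
Ben: 6×1 + 3×3 + 5×2 = 25

Rosa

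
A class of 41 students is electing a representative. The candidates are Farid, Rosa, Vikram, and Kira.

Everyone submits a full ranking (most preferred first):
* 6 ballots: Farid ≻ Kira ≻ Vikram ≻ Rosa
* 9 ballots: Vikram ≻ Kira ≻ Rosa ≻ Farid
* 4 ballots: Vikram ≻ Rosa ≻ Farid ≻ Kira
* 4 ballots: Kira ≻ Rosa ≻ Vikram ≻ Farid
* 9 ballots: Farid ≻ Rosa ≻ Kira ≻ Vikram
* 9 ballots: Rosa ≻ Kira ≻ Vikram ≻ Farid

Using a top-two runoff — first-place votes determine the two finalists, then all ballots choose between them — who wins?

Round 1 first-place votes: Farid 15, Rosa 9, Vikram 13, Kira 4. Farid and Vikram advance.
Runoff: Farid is ranked above Vikram on 15 ballots, Vikram above Farid on 26.

Vikram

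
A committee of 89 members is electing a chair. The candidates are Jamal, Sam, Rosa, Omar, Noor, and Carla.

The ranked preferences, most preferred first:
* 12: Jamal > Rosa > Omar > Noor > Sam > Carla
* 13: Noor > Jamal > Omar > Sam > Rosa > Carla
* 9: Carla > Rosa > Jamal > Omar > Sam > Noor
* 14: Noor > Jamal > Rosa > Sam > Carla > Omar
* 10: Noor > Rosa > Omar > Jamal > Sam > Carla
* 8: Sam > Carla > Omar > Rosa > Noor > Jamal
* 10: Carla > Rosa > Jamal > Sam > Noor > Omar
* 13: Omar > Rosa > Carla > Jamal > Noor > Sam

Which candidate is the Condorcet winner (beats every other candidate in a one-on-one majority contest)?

Rosa vs Jamal: 50–39
Rosa vs Sam: 68–21
Rosa vs Omar: 55–34
Rosa vs Noor: 52–37
Rosa vs Carla: 62–27
Rosa beats every other candidate.

Rosa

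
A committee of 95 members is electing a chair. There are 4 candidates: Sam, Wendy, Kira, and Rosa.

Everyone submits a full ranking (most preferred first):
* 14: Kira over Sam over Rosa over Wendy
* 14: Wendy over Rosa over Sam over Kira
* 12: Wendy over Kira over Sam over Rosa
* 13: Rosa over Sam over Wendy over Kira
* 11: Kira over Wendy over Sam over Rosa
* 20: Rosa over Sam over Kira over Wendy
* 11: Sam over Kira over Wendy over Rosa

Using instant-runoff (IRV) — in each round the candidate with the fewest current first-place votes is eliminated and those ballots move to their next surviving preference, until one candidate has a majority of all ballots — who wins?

Kira

Round 1: Sam 11, Wendy 26, Kira 25, Rosa 33. Sam eliminated.
Round 2: Wendy 26, Kira 36, Rosa 33. Wendy eliminated.
Round 3: Kira 48, Rosa 47. Kira has a majority (≥48).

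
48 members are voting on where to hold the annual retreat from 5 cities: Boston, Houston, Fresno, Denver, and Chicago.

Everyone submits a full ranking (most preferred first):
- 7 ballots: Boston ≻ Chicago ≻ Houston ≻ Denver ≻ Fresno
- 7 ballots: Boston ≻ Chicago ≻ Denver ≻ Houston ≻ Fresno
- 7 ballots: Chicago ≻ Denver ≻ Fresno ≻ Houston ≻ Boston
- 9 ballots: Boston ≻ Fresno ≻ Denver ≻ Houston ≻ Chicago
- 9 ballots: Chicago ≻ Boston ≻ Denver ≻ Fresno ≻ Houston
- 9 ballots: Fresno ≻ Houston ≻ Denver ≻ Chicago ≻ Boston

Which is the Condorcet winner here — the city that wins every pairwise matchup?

Chicago vs Boston: 25–23
Chicago vs Houston: 30–18
Chicago vs Fresno: 30–18
Chicago vs Denver: 30–18
Chicago beats every other city.

Chicago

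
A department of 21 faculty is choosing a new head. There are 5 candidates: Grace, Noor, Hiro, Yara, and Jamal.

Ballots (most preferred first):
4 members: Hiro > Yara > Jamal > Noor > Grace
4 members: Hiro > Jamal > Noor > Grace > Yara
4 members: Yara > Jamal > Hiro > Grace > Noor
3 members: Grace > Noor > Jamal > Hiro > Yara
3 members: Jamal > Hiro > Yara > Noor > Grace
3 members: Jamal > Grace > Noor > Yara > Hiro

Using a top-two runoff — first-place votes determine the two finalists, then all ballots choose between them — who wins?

Jamal

Round 1 first-place votes: Grace 3, Noor 0, Hiro 8, Yara 4, Jamal 6. Hiro and Jamal advance.
Runoff: Hiro is ranked above Jamal on 8 ballots, Jamal above Hiro on 13.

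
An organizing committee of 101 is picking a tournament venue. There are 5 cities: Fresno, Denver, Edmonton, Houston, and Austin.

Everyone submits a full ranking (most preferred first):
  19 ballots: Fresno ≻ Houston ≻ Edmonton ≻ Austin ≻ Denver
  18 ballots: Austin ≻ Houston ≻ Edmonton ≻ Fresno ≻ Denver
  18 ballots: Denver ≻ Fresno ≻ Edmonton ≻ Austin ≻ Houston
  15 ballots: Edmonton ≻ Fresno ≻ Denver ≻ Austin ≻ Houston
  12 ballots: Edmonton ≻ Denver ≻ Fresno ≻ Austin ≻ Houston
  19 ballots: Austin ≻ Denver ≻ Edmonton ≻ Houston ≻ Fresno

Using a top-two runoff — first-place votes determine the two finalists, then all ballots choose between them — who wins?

Round 1 first-place votes: Fresno 19, Denver 18, Edmonton 27, Houston 0, Austin 37. Austin and Edmonton advance.
Runoff: Austin is ranked above Edmonton on 37 ballots, Edmonton above Austin on 64.

Edmonton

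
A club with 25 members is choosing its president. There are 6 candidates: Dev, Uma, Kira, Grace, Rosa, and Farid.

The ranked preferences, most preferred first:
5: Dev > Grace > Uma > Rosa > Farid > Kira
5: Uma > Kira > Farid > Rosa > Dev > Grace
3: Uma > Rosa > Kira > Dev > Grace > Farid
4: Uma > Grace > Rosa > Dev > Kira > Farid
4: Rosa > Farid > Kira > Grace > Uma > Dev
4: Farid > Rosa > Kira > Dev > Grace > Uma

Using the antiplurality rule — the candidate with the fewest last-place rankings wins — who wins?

Last-place votes: Dev 4, Uma 4, Kira 5, Grace 5, Rosa 0, Farid 7.

Rosa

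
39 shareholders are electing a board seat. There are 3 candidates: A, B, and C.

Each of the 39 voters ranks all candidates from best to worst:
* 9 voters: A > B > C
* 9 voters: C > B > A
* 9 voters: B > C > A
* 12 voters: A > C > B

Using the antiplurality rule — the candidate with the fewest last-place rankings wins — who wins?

Last-place votes: A 18, B 12, C 9.

C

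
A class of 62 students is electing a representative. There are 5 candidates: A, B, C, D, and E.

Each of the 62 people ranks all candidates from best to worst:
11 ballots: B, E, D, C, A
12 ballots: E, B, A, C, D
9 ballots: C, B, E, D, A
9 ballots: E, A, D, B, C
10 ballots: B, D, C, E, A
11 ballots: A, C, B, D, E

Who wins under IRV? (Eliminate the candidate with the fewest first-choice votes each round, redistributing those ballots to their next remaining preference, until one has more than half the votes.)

Round 1: A 11, B 21, C 9, D 0, E 21. D eliminated.
Round 2: A 11, B 21, C 9, E 21. C eliminated.
Round 3: A 11, B 30, E 21. A eliminated.
Round 4: B 41, E 21. B has a majority (≥32).

B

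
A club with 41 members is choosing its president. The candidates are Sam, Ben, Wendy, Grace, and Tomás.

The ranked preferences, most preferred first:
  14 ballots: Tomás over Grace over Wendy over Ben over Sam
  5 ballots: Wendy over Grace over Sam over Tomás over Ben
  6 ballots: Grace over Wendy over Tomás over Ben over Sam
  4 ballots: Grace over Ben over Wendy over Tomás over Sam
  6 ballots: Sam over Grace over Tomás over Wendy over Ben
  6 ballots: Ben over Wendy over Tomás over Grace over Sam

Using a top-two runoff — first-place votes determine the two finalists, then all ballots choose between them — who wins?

Grace

Round 1 first-place votes: Sam 6, Ben 6, Wendy 5, Grace 10, Tomás 14. Tomás and Grace advance.
Runoff: Tomás is ranked above Grace on 20 ballots, Grace above Tomás on 21.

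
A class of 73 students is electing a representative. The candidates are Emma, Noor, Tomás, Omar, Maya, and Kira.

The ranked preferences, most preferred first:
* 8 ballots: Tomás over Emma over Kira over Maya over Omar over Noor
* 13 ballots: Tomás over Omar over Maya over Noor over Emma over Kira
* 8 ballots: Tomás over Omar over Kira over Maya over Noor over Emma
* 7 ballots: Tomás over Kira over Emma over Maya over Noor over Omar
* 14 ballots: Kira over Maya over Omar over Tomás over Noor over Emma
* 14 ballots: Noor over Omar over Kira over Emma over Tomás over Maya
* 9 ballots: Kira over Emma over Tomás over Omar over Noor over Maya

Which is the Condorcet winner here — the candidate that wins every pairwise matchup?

Kira vs Emma: 52–21
Kira vs Noor: 46–27
Kira vs Tomás: 37–36
Kira vs Omar: 38–35
Kira vs Maya: 60–13
Kira beats every other candidate.

Kira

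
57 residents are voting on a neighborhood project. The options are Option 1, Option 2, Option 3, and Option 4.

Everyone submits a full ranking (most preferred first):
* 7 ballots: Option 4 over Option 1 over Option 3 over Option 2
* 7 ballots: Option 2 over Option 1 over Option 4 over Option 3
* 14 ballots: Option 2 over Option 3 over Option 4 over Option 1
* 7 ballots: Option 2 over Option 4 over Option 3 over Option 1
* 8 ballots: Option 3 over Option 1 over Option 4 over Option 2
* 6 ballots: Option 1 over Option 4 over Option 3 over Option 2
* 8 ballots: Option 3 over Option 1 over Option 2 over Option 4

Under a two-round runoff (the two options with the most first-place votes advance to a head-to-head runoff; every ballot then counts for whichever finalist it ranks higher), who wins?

Round 1 first-place votes: Option 1 6, Option 2 28, Option 3 16, Option 4 7. Option 2 and Option 3 advance.
Runoff: Option 2 is ranked above Option 3 on 28 ballots, Option 3 above Option 2 on 29.

Option 3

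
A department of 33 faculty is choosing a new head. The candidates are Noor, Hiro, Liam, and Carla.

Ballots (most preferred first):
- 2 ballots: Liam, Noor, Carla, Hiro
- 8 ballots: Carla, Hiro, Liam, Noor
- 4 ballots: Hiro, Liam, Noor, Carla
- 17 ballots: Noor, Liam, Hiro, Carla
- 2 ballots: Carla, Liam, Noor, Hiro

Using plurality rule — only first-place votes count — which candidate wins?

Noor

First-place votes: Noor 17, Hiro 4, Liam 2, Carla 10.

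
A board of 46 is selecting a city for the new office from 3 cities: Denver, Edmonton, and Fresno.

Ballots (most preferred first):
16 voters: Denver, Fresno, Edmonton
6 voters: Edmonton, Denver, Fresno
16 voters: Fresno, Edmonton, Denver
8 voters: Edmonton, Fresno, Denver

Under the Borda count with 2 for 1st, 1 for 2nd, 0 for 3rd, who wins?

Denver: 16×2 + 6×1 + 16×0 + 8×0 = 38
Edmonton: 16×0 + 6×2 + 16×1 + 8×2 = 44
Fresno: 16×1 + 6×0 + 16×2 + 8×1 = 56

Fresno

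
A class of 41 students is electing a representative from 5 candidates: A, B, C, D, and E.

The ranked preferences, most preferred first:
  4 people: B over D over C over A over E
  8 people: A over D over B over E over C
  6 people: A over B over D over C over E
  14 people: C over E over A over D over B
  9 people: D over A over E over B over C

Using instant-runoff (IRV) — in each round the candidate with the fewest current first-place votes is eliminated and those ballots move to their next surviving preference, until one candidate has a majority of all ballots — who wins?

A

Round 1: A 14, B 4, C 14, D 9, E 0. E eliminated.
Round 2: A 14, B 4, C 14, D 9. B eliminated.
Round 3: A 14, C 14, D 13. D eliminated.
Round 4: A 23, C 18. A has a majority (≥21).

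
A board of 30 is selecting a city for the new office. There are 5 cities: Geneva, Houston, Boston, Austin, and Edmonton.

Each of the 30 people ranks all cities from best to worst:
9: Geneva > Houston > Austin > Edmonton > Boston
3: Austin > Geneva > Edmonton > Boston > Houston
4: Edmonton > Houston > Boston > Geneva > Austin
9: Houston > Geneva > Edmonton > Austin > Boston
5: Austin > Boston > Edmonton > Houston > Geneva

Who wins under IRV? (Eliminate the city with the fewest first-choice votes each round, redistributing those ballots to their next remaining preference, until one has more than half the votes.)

Houston

Round 1: Geneva 9, Houston 9, Boston 0, Austin 8, Edmonton 4. Boston eliminated.
Round 2: Geneva 9, Houston 9, Austin 8, Edmonton 4. Edmonton eliminated.
Round 3: Geneva 9, Houston 13, Austin 8. Austin eliminated.
Round 4: Geneva 12, Houston 18. Houston has a majority (≥16).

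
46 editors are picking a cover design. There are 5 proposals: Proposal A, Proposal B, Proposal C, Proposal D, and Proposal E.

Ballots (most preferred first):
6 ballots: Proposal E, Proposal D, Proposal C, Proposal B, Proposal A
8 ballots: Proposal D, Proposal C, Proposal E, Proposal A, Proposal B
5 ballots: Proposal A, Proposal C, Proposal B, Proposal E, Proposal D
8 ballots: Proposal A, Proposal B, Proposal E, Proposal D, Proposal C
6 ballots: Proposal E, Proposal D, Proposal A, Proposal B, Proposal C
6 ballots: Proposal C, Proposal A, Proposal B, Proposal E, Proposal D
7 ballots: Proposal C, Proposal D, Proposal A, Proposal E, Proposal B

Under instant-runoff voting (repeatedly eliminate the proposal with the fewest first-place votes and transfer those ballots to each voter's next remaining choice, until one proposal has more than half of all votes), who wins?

Round 1: Proposal A 13, Proposal B 0, Proposal C 13, Proposal D 8, Proposal E 12. Proposal B eliminated.
Round 2: Proposal A 13, Proposal C 13, Proposal D 8, Proposal E 12. Proposal D eliminated.
Round 3: Proposal A 13, Proposal C 21, Proposal E 12. Proposal E eliminated.
Round 4: Proposal A 19, Proposal C 27. Proposal C has a majority (≥24).

Proposal C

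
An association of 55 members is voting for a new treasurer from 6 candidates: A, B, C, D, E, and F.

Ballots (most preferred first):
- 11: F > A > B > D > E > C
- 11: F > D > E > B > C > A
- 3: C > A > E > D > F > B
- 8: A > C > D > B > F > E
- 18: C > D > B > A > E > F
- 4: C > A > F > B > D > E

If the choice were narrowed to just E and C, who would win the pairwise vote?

E is ranked above C on 22 ballots; C above E on 33.

C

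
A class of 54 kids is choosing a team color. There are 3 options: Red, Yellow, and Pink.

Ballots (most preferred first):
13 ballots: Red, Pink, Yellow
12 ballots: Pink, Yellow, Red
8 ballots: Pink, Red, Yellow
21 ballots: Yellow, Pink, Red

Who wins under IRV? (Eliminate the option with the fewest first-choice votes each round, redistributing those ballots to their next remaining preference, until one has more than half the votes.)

Pink

Round 1: Red 13, Yellow 21, Pink 20. Red eliminated.
Round 2: Yellow 21, Pink 33. Pink has a majority (≥28).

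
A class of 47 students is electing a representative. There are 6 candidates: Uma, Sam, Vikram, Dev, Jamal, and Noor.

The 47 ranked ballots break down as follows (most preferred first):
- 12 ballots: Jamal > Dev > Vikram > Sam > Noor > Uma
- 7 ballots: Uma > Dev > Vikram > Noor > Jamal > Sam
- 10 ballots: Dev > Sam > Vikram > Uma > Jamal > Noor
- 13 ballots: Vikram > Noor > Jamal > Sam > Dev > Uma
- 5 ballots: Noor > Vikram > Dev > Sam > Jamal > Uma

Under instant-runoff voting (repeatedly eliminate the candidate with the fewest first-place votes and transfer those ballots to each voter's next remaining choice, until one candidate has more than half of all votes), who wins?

Round 1: Uma 7, Sam 0, Vikram 13, Dev 10, Jamal 12, Noor 5. Sam eliminated.
Round 2: Uma 7, Vikram 13, Dev 10, Jamal 12, Noor 5. Noor eliminated.
Round 3: Uma 7, Vikram 18, Dev 10, Jamal 12. Uma eliminated.
Round 4: Vikram 18, Dev 17, Jamal 12. Jamal eliminated.
Round 5: Vikram 18, Dev 29. Dev has a majority (≥24).

Dev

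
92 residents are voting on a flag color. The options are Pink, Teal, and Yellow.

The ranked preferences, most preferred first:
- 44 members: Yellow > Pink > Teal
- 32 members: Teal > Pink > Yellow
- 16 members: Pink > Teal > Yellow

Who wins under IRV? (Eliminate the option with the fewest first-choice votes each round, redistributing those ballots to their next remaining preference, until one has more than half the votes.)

Round 1: Pink 16, Teal 32, Yellow 44. Pink eliminated.
Round 2: Teal 48, Yellow 44. Teal has a majority (≥47).

Teal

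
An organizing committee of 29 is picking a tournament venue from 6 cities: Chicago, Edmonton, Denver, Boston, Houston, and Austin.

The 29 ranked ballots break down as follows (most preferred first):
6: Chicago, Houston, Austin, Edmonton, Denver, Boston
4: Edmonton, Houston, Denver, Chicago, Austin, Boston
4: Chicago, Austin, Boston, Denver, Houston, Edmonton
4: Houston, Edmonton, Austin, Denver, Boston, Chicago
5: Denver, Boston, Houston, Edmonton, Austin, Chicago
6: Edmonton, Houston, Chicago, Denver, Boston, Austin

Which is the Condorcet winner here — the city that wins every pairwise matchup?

Houston

Houston vs Chicago: 19–10
Houston vs Edmonton: 19–10
Houston vs Denver: 20–9
Houston vs Boston: 20–9
Houston vs Austin: 25–4
Houston beats every other city.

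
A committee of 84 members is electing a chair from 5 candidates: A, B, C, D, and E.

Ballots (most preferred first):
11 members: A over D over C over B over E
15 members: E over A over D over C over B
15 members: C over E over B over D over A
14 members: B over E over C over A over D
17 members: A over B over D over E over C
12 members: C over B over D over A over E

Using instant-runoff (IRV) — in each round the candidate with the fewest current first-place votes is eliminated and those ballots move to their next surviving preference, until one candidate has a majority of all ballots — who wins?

Round 1: A 28, B 14, C 27, D 0, E 15. D eliminated.
Round 2: A 28, B 14, C 27, E 15. B eliminated.
Round 3: A 28, C 27, E 29. C eliminated.
Round 4: A 40, E 44. E has a majority (≥43).

E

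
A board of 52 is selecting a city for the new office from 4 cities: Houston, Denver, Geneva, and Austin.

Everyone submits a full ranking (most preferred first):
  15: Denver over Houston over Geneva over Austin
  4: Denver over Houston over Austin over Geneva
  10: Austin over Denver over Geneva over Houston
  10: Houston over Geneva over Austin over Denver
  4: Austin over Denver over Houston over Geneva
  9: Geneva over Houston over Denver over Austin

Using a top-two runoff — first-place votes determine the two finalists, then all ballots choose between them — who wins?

Round 1 first-place votes: Houston 10, Denver 19, Geneva 9, Austin 14. Denver and Austin advance.
Runoff: Denver is ranked above Austin on 28 ballots, Austin above Denver on 24.

Denver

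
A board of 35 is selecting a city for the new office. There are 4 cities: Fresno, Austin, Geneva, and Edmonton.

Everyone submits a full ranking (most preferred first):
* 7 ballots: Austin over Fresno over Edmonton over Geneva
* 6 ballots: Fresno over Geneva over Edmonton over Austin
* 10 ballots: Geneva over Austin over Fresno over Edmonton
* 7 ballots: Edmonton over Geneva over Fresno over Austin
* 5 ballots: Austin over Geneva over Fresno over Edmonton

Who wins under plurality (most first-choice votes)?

Austin

First-place votes: Fresno 6, Austin 12, Geneva 10, Edmonton 7.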